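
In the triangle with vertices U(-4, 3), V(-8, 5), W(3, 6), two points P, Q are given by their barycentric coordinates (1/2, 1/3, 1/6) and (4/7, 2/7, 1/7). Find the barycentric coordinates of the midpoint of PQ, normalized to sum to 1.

Since both coordinate triples sum to 1, the midpoint's barycentrics are the componentwise average.
(1/2+4/7)/2 = 15/28; similarly 13/42 and 13/84.

(15/28, 13/42, 13/84)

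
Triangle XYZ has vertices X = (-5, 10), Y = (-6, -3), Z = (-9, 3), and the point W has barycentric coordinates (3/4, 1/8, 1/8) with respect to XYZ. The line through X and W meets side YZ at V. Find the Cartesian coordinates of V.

(-15/2, 0)

Line XW meets YZ where the X-coordinate vanishes; zeroing W's X-weight and renormalizing leaves Y, Z-weights 1/8 : 1/8 → (1/2, 1/2).
So V = (1/2)·Y + (1/2)·Z = (-15/2, 0).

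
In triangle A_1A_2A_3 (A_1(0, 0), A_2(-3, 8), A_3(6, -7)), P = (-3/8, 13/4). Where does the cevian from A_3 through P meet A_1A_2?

(-5/2, 20/3)

Barycentric coordinates of P with respect to A_1A_2A_3: (1/8, 5/8, 1/4).
On side A_1A_2 the A_3-coordinate is zero; dropping P's A_3-weight 1/4 and renormalizing the remaining 1/8 : 5/8 gives weights 1/6, 5/6 on A_1, A_2.
Q = (1/6)·(0, 0) + (5/6)·(-3, 8) = (-5/2, 20/3).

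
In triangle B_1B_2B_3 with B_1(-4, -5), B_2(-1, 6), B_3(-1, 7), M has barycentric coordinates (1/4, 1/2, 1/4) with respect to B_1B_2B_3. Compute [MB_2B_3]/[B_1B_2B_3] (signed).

The signed ratio [MB_2B_3]/[B_1B_2B_3] equals the barycentric coordinate of M at vertex B_1, which is 1/4.

1/4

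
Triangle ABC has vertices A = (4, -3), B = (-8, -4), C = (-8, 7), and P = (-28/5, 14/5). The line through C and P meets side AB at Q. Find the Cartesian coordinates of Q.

(-2, -7/2)

Barycentric coordinates of P with respect to ABC: (1/5, 1/5, 3/5).
On side AB the C-coordinate is zero; dropping P's C-weight 3/5 and renormalizing the remaining 1/5 : 1/5 gives weights 1/2, 1/2 on A, B.
Q = (1/2)·(4, -3) + (1/2)·(-8, -4) = (-2, -7/2).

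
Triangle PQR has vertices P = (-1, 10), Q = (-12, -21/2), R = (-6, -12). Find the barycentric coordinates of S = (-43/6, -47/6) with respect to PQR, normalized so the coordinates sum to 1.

(1/6, 1/3, 1/2)

Signed area of the reference triangle: [PQR] = ½·((-1)·(-21/2−(-12)) + (-12)·(-12−10) + (-6)·(10−(-21/2))) = ½·(-3/2 + 264 − 123) = 279/4.
[SQR] = ½·((-43/6)·(-21/2−(-12)) + (-12)·(-12−(-47/6)) + (-6)·(-47/6−(-21/2))) = ½·(-43/4 + 50 − 16) = 93/8, so the P-coordinate is (93/8)/(279/4) = 1/6.
[PSR] = ½·((-1)·(-47/6−(-12)) + (-43/6)·(-12−10) + (-6)·(10−(-47/6))) = ½·(-25/6 + 473/3 − 107) = 93/4, so the Q-coordinate is 1/3.
[PQS] = ½·((-1)·(-21/2−(-47/6)) + (-12)·(-47/6−10) + (-43/6)·(10−(-21/2))) = ½·(8/3 + 214 − 1763/12) = 279/8, so the R-coordinate is 1/2.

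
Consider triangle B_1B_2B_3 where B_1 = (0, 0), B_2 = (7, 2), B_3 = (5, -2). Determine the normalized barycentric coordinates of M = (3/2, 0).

Signed area of the reference triangle: [B_1B_2B_3] = ½·(0·(2−(-2)) + 7·(-2−0) + 5·(0−2)) = ½·(0 − 14 − 10) = -12.
[MB_2B_3] = ½·((3/2)·(2−(-2)) + 7·(-2−0) + 5·(0−2)) = ½·(6 − 14 − 10) = -9, so the B_1-coordinate is (-9)/(-12) = 3/4.
[B_1MB_3] = ½·(0·(0−(-2)) + (3/2)·(-2−0) + 5·(0−0)) = ½·(0 − 3 + 0) = -3/2, so the B_2-coordinate is 1/8.
[B_1B_2M] = ½·(0·(2−0) + 7·(0−0) + (3/2)·(0−2)) = ½·(0 + 0 − 3) = -3/2, so the B_3-coordinate is 1/8.
Check: 3/4 + 1/8 + 1/8 = 1.

(3/4, 1/8, 1/8)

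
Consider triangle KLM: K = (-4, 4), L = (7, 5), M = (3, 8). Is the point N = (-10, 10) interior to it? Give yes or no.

Barycentric coordinates of N: (31/37, -66/37, 72/37).
The three coordinates are positive, negative, positive; a point is interior exactly when all three are positive.

no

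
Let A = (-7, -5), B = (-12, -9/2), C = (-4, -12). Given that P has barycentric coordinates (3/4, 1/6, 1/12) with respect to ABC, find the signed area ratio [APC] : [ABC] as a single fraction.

1/6

The signed ratio [APC]/[ABC] equals the barycentric coordinate of P at vertex B, which is 1/6.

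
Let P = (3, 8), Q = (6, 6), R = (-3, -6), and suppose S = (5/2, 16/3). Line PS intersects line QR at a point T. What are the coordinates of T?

(3/2, 0)

Barycentric coordinates of S with respect to PQR: (2/3, 1/6, 1/6).
On side QR the P-coordinate is zero; dropping S's P-weight 2/3 and renormalizing the remaining 1/6 : 1/6 gives weights 1/2, 1/2 on Q, R.
T = (1/2)·(6, 6) + (1/2)·(-3, -6) = (3/2, 0).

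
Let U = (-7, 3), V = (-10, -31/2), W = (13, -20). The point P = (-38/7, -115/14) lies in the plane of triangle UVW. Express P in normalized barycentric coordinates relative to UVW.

Signed area of the reference triangle: [UVW] = ½·((-7)·(-31/2−(-20)) + (-10)·(-20−3) + 13·(3−(-31/2))) = ½·(-63/2 + 230 + 481/2) = 439/2.
[PVW] = ½·((-38/7)·(-31/2−(-20)) + (-10)·(-20−(-115/14)) + 13·(-115/14−(-31/2))) = ½·(-171/7 + 825/7 + 663/7) = 1317/14, so the U-coordinate is (1317/14)/(439/2) = 3/7.
[UPW] = ½·((-7)·(-115/14−(-20)) + (-38/7)·(-20−3) + 13·(3−(-115/14))) = ½·(-165/2 + 874/7 + 2041/14) = 1317/14, so the V-coordinate is 3/7.
[UVP] = ½·((-7)·(-31/2−(-115/14)) + (-10)·(-115/14−3) + (-38/7)·(3−(-31/2))) = ½·(51 + 785/7 − 703/7) = 439/14, so the W-coordinate is 1/7.
Check: 3/7 + 3/7 + 1/7 = 1.

(3/7, 3/7, 1/7)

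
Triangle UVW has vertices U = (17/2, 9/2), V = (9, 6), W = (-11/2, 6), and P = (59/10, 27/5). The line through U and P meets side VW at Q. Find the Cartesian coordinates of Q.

(25/6, 6)

Barycentric coordinates of P with respect to UVW: (2/5, 2/5, 1/5).
On side VW the U-coordinate is zero; dropping P's U-weight 2/5 and renormalizing the remaining 2/5 : 1/5 gives weights 2/3, 1/3 on V, W.
Q = (2/3)·(9, 6) + (1/3)·(-11/2, 6) = (25/6, 6).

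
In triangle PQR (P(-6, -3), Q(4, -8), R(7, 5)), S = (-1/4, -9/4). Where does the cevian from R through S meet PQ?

Barycentric coordinates of S with respect to PQR: (1/2, 1/4, 1/4).
On side PQ the R-coordinate is zero; dropping S's R-weight 1/4 and renormalizing the remaining 1/2 : 1/4 gives weights 2/3, 1/3 on P, Q.
T = (2/3)·(-6, -3) + (1/3)·(4, -8) = (-8/3, -14/3).

(-8/3, -14/3)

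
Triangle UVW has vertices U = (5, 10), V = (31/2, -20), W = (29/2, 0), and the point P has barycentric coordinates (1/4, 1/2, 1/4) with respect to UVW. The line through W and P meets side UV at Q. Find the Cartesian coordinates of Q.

Line WP meets UV where the W-coordinate vanishes; zeroing P's W-weight and renormalizing leaves U, V-weights 1/4 : 1/2 → (1/3, 2/3).
So Q = (1/3)·U + (2/3)·V = (12, -10).

(12, -10)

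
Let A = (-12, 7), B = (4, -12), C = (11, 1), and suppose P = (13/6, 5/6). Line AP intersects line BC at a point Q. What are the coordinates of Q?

(37/4, -9/4)

Barycentric coordinates of P with respect to ABC: (1/3, 1/6, 1/2).
On side BC the A-coordinate is zero; dropping P's A-weight 1/3 and renormalizing the remaining 1/6 : 1/2 gives weights 1/4, 3/4 on B, C.
Q = (1/4)·(4, -12) + (3/4)·(11, 1) = (37/4, -9/4).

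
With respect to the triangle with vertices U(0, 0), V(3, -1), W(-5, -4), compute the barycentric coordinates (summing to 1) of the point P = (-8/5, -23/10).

(1/5, 3/10, 1/2)

Signed area of the reference triangle: [UVW] = ½·(0·(-1−(-4)) + 3·(-4−0) + (-5)·(0−(-1))) = ½·(0 − 12 − 5) = -17/2.
[PVW] = ½·((-8/5)·(-1−(-4)) + 3·(-4−(-23/10)) + (-5)·(-23/10−(-1))) = ½·(-24/5 − 51/10 + 13/2) = -17/10, so the U-coordinate is (-17/10)/(-17/2) = 1/5.
[UPW] = ½·(0·(-23/10−(-4)) + (-8/5)·(-4−0) + (-5)·(0−(-23/10))) = ½·(0 + 32/5 − 23/2) = -51/20, so the V-coordinate is 3/10.
[UVP] = ½·(0·(-1−(-23/10)) + 3·(-23/10−0) + (-8/5)·(0−(-1))) = ½·(0 − 69/10 − 8/5) = -17/4, so the W-coordinate is 1/2.
Check: 1/5 + 3/10 + 1/2 = 1.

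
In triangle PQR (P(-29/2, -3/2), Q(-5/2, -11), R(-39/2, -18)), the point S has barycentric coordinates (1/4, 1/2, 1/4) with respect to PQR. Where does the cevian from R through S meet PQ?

Line RS meets PQ where the R-coordinate vanishes; zeroing S's R-weight and renormalizing leaves P, Q-weights 1/4 : 1/2 → (1/3, 2/3).
So T = (1/3)·P + (2/3)·Q = (-13/2, -47/6).

(-13/2, -47/6)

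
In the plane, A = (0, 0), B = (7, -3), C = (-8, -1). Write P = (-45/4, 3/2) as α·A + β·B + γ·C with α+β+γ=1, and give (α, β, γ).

(1, -3/4, 3/4)

Signed area of the reference triangle: [ABC] = ½·(0·(-3−(-1)) + 7·(-1−0) + (-8)·(0−(-3))) = ½·(0 − 7 − 24) = -31/2.
[PBC] = ½·((-45/4)·(-3−(-1)) + 7·(-1−(3/2)) + (-8)·(3/2−(-3))) = ½·(45/2 − 35/2 − 36) = -31/2, so the A-coordinate is (-31/2)/(-31/2) = 1.
[APC] = ½·(0·(3/2−(-1)) + (-45/4)·(-1−0) + (-8)·(0−(3/2))) = ½·(0 + 45/4 + 12) = 93/8, so the B-coordinate is -3/4.
[ABP] = ½·(0·(-3−(3/2)) + 7·(3/2−0) + (-45/4)·(0−(-3))) = ½·(0 + 21/2 − 135/4) = -93/8, so the C-coordinate is 3/4.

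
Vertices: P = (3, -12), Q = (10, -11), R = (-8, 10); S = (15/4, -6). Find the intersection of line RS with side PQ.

Barycentric coordinates of S with respect to PQR: (1/4, 1/2, 1/4).
On side PQ the R-coordinate is zero; dropping S's R-weight 1/4 and renormalizing the remaining 1/4 : 1/2 gives weights 1/3, 2/3 on P, Q.
T = (1/3)·(3, -12) + (2/3)·(10, -11) = (23/3, -34/3).

(23/3, -34/3)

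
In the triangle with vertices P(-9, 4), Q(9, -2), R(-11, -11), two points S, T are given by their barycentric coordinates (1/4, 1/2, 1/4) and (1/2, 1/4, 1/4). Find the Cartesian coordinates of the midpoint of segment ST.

Barycentric coordinates of the midpoint are the average: (3/8, 3/8, 1/4).
Converting: (3/8)·P + (3/8)·Q + (1/4)·R = (-11/4, -2).

(-11/4, -2)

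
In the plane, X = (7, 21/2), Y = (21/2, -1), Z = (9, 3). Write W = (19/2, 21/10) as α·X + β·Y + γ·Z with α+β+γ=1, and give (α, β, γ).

Signed area of the reference triangle: [XYZ] = ½·(7·(-1−3) + (21/2)·(3−(21/2)) + 9·(21/2−(-1))) = ½·(-28 − 315/4 + 207/2) = -13/8.
[WYZ] = ½·((19/2)·(-1−3) + (21/2)·(3−(21/10)) + 9·(21/10−(-1))) = ½·(-38 + 189/20 + 279/10) = -13/40, so the X-coordinate is (-13/40)/(-13/8) = 1/5.
[XWZ] = ½·(7·(21/10−3) + (19/2)·(3−(21/2)) + 9·(21/2−(21/10))) = ½·(-63/10 − 285/4 + 378/5) = -39/40, so the Y-coordinate is 3/5.
[XYW] = ½·(7·(-1−(21/10)) + (21/2)·(21/10−(21/2)) + (19/2)·(21/2−(-1))) = ½·(-217/10 − 441/5 + 437/4) = -13/40, so the Z-coordinate is 1/5.

(1/5, 3/5, 1/5)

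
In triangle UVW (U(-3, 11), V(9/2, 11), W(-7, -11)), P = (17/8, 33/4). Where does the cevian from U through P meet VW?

(20/7, 55/7)

Barycentric coordinates of P with respect to UVW: (1/8, 3/4, 1/8).
On side VW the U-coordinate is zero; dropping P's U-weight 1/8 and renormalizing the remaining 3/4 : 1/8 gives weights 6/7, 1/7 on V, W.
Q = (6/7)·(9/2, 11) + (1/7)·(-7, -11) = (20/7, 55/7).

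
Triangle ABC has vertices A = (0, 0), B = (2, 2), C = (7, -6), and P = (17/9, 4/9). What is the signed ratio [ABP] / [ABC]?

[ABC] = ½·(0·(2−(-6)) + 2·(-6−0) + 7·(0−2)) = ½·(0 − 12 − 14) = -13.
[ABP] = ½·(0·(2−(4/9)) + 2·(4/9−0) + (17/9)·(0−2)) = ½·(0 + 8/9 − 34/9) = -13/9, so the ratio is (-13/9)/(-13) = 1/9.

1/9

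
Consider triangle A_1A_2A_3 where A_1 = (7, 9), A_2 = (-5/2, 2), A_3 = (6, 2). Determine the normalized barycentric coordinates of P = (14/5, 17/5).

Signed area of the reference triangle: [A_1A_2A_3] = ½·(7·(2−2) + (-5/2)·(2−9) + 6·(9−2)) = ½·(0 + 35/2 + 42) = 119/4.
[PA_2A_3] = ½·((14/5)·(2−2) + (-5/2)·(2−(17/5)) + 6·(17/5−2)) = ½·(0 + 7/2 + 42/5) = 119/20, so the A_1-coordinate is (119/20)/(119/4) = 1/5.
[A_1PA_3] = ½·(7·(17/5−2) + (14/5)·(2−9) + 6·(9−(17/5))) = ½·(49/5 − 98/5 + 168/5) = 119/10, so the A_2-coordinate is 2/5.
[A_1A_2P] = ½·(7·(2−(17/5)) + (-5/2)·(17/5−9) + (14/5)·(9−2)) = ½·(-49/5 + 14 + 98/5) = 119/10, so the A_3-coordinate is 2/5.

(1/5, 2/5, 2/5)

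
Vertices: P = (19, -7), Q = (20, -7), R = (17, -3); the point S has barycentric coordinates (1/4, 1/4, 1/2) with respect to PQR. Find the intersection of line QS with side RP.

(53/3, -13/3)

Line QS meets RP where the Q-coordinate vanishes; zeroing S's Q-weight and renormalizing leaves R, P-weights 1/2 : 1/4 → (2/3, 1/3).
So T = (2/3)·R + (1/3)·P = (53/3, -13/3).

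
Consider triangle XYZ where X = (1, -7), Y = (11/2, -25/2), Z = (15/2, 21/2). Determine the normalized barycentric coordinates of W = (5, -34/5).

(1/5, 3/5, 1/5)

Signed area of the reference triangle: [XYZ] = ½·(1·(-25/2−(21/2)) + (11/2)·(21/2−(-7)) + (15/2)·(-7−(-25/2))) = ½·(-23 + 385/4 + 165/4) = 229/4.
[WYZ] = ½·(5·(-25/2−(21/2)) + (11/2)·(21/2−(-34/5)) + (15/2)·(-34/5−(-25/2))) = ½·(-115 + 1903/20 + 171/4) = 229/20, so the X-coordinate is (229/20)/(229/4) = 1/5.
[XWZ] = ½·(1·(-34/5−(21/2)) + 5·(21/2−(-7)) + (15/2)·(-7−(-34/5))) = ½·(-173/10 + 175/2 − 3/2) = 687/20, so the Y-coordinate is 3/5.
[XYW] = ½·(1·(-25/2−(-34/5)) + (11/2)·(-34/5−(-7)) + 5·(-7−(-25/2))) = ½·(-57/10 + 11/10 + 55/2) = 229/20, so the Z-coordinate is 1/5.
Check: 1/5 + 3/5 + 1/5 = 1.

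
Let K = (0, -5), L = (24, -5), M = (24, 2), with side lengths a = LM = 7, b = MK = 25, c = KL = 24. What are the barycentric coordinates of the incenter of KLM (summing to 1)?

(1/8, 25/56, 3/7)

The incenter has barycentric coordinates proportional to the opposite side lengths: (7 : 25 : 24).
Normalizing by 7+25+24 = 56 gives (1/8, 25/56, 3/7).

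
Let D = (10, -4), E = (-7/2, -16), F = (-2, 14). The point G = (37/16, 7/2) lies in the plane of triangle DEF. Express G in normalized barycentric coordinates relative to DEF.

(3/8, 1/8, 1/2)

Signed area of the reference triangle: [DEF] = ½·(10·(-16−14) + (-7/2)·(14−(-4)) + (-2)·(-4−(-16))) = ½·(-300 − 63 − 24) = -387/2.
[GEF] = ½·((37/16)·(-16−14) + (-7/2)·(14−(7/2)) + (-2)·(7/2−(-16))) = ½·(-555/8 − 147/4 − 39) = -1161/16, so the D-coordinate is (-1161/16)/(-387/2) = 3/8.
[DGF] = ½·(10·(7/2−14) + (37/16)·(14−(-4)) + (-2)·(-4−(7/2))) = ½·(-105 + 333/8 + 15) = -387/16, so the E-coordinate is 1/8.
[DEG] = ½·(10·(-16−(7/2)) + (-7/2)·(7/2−(-4)) + (37/16)·(-4−(-16))) = ½·(-195 − 105/4 + 111/4) = -387/4, so the F-coordinate is 1/2.
Check: 3/8 + 1/8 + 1/2 = 1.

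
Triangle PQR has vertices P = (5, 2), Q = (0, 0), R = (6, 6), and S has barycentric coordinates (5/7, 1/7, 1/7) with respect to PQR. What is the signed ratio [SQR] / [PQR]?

5/7

The signed ratio [SQR]/[PQR] equals the barycentric coordinate of S at vertex P, which is 5/7.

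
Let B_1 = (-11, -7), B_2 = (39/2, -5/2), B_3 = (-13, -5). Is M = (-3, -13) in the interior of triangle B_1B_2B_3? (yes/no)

no

Barycentric coordinates of M: (57/14, 2/35, -219/70).
The three coordinates are positive, positive, negative; a point is interior exactly when all three are positive.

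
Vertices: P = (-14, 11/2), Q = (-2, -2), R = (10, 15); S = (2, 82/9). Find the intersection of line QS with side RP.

(22/7, 86/7)

Barycentric coordinates of S with respect to PQR: (2/9, 2/9, 5/9).
On side RP the Q-coordinate is zero; dropping S's Q-weight 2/9 and renormalizing the remaining 5/9 : 2/9 gives weights 5/7, 2/7 on R, P.
T = (5/7)·(10, 15) + (2/7)·(-14, 11/2) = (22/7, 86/7).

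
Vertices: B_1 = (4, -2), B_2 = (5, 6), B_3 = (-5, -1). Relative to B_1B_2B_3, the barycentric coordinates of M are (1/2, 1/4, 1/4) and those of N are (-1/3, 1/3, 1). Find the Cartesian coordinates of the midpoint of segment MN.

Barycentric coordinates of the midpoint are the average: (1/12, 7/24, 5/8).
Converting: (1/12)·B_1 + (7/24)·B_2 + (5/8)·B_3 = (-4/3, 23/24).

(-4/3, 23/24)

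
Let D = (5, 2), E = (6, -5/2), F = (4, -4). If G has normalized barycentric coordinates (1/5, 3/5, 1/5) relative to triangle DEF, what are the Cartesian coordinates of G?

(27/5, -19/10)

G = (1/5)·D + (3/5)·E + (1/5)·F.
x-coordinate: (1/5)·5 + (3/5)·6 + (1/5)·4 = 27/5.
y-coordinate: (1/5)·2 + (3/5)·(-5/2) + (1/5)·(-4) = -19/10.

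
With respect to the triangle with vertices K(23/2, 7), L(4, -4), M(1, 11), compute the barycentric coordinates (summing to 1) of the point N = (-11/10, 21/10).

Signed area of the reference triangle: [KLM] = ½·((23/2)·(-4−11) + 4·(11−7) + 1·(7−(-4))) = ½·(-345/2 + 16 + 11) = -291/4.
[NLM] = ½·((-11/10)·(-4−11) + 4·(11−(21/10)) + 1·(21/10−(-4))) = ½·(33/2 + 178/5 + 61/10) = 291/10, so the K-coordinate is (291/10)/(-291/4) = -2/5.
[KNM] = ½·((23/2)·(21/10−11) + (-11/10)·(11−7) + 1·(7−(21/10))) = ½·(-2047/20 − 22/5 + 49/10) = -2037/40, so the L-coordinate is 7/10.
[KLN] = ½·((23/2)·(-4−(21/10)) + 4·(21/10−7) + (-11/10)·(7−(-4))) = ½·(-1403/20 − 98/5 − 121/10) = -2037/40, so the M-coordinate is 7/10.

(-2/5, 7/10, 7/10)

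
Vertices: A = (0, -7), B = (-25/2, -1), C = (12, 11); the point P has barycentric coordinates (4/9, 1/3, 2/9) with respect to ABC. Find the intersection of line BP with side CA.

(4, -1)

Line BP meets CA where the B-coordinate vanishes; zeroing P's B-weight and renormalizing leaves C, A-weights 2/9 : 4/9 → (1/3, 2/3).
So Q = (1/3)·C + (2/3)·A = (4, -1).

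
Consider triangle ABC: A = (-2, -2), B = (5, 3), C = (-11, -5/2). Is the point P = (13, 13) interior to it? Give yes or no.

Barycentric coordinates of P: (-232/83, 255/83, 60/83).
The three coordinates are negative, positive, positive; a point is interior exactly when all three are positive.

no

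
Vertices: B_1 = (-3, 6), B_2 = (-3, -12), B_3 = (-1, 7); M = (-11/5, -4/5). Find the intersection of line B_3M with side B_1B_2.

Barycentric coordinates of M with respect to B_1B_2B_3: (1/5, 2/5, 2/5).
On side B_1B_2 the B_3-coordinate is zero; dropping M's B_3-weight 2/5 and renormalizing the remaining 1/5 : 2/5 gives weights 1/3, 2/3 on B_1, B_2.
N = (1/3)·(-3, 6) + (2/3)·(-3, -12) = (-3, -6).

(-3, -6)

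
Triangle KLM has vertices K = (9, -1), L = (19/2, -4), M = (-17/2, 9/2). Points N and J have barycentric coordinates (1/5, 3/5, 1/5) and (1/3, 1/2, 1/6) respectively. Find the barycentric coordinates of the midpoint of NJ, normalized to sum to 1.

Since both coordinate triples sum to 1, the midpoint's barycentrics are the componentwise average.
(1/5+1/3)/2 = 4/15; similarly 11/20 and 11/60.

(4/15, 11/20, 11/60)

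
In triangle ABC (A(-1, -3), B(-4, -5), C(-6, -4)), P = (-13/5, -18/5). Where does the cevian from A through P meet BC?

(-5, -9/2)

Barycentric coordinates of P with respect to ABC: (3/5, 1/5, 1/5).
On side BC the A-coordinate is zero; dropping P's A-weight 3/5 and renormalizing the remaining 1/5 : 1/5 gives weights 1/2, 1/2 on B, C.
Q = (1/2)·(-4, -5) + (1/2)·(-6, -4) = (-5, -9/2).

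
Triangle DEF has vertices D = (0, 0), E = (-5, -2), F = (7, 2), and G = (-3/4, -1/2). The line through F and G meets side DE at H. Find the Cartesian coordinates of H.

(-10/3, -4/3)

Barycentric coordinates of G with respect to DEF: (1/4, 1/2, 1/4).
On side DE the F-coordinate is zero; dropping G's F-weight 1/4 and renormalizing the remaining 1/4 : 1/2 gives weights 1/3, 2/3 on D, E.
H = (1/3)·(0, 0) + (2/3)·(-5, -2) = (-10/3, -4/3).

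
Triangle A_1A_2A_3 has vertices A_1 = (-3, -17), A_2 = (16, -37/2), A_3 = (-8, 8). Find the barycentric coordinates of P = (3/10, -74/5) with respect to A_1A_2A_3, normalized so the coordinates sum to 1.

(7/10, 1/5, 1/10)

Signed area of the reference triangle: [A_1A_2A_3] = ½·((-3)·(-37/2−8) + 16·(8−(-17)) + (-8)·(-17−(-37/2))) = ½·(159/2 + 400 − 12) = 935/4.
[PA_2A_3] = ½·((3/10)·(-37/2−8) + 16·(8−(-74/5)) + (-8)·(-74/5−(-37/2))) = ½·(-159/20 + 1824/5 − 148/5) = 1309/8, so the A_1-coordinate is (1309/8)/(935/4) = 7/10.
[A_1PA_3] = ½·((-3)·(-74/5−8) + (3/10)·(8−(-17)) + (-8)·(-17−(-74/5))) = ½·(342/5 + 15/2 + 88/5) = 187/4, so the A_2-coordinate is 1/5.
[A_1A_2P] = ½·((-3)·(-37/2−(-74/5)) + 16·(-74/5−(-17)) + (3/10)·(-17−(-37/2))) = ½·(111/10 + 176/5 + 9/20) = 187/8, so the A_3-coordinate is 1/10.
Check: 7/10 + 1/5 + 1/10 = 1.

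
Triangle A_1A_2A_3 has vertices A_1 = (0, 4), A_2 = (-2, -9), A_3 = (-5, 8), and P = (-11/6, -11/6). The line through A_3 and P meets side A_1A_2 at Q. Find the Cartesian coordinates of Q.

(-6/5, -19/5)

Barycentric coordinates of P with respect to A_1A_2A_3: (1/3, 1/2, 1/6).
On side A_1A_2 the A_3-coordinate is zero; dropping P's A_3-weight 1/6 and renormalizing the remaining 1/3 : 1/2 gives weights 2/5, 3/5 on A_1, A_2.
Q = (2/5)·(0, 4) + (3/5)·(-2, -9) = (-6/5, -19/5).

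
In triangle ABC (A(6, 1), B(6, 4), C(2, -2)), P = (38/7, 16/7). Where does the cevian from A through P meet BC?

Barycentric coordinates of P with respect to ABC: (2/7, 4/7, 1/7).
On side BC the A-coordinate is zero; dropping P's A-weight 2/7 and renormalizing the remaining 4/7 : 1/7 gives weights 4/5, 1/5 on B, C.
Q = (4/5)·(6, 4) + (1/5)·(2, -2) = (26/5, 14/5).

(26/5, 14/5)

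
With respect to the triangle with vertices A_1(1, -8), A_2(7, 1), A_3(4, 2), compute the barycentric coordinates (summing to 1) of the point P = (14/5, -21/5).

Signed area of the reference triangle: [A_1A_2A_3] = ½·(1·(1−2) + 7·(2−(-8)) + 4·(-8−1)) = ½·(-1 + 70 − 36) = 33/2.
[PA_2A_3] = ½·((14/5)·(1−2) + 7·(2−(-21/5)) + 4·(-21/5−1)) = ½·(-14/5 + 217/5 − 104/5) = 99/10, so the A_1-coordinate is (99/10)/(33/2) = 3/5.
[A_1PA_3] = ½·(1·(-21/5−2) + (14/5)·(2−(-8)) + 4·(-8−(-21/5))) = ½·(-31/5 + 28 − 76/5) = 33/10, so the A_2-coordinate is 1/5.
[A_1A_2P] = ½·(1·(1−(-21/5)) + 7·(-21/5−(-8)) + (14/5)·(-8−1)) = ½·(26/5 + 133/5 − 126/5) = 33/10, so the A_3-coordinate is 1/5.
Check: 3/5 + 1/5 + 1/5 = 1.

(3/5, 1/5, 1/5)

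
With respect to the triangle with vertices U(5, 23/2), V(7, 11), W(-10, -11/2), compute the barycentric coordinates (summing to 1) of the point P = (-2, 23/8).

(1/4, 1/4, 1/2)

Signed area of the reference triangle: [UVW] = ½·(5·(11−(-11/2)) + 7·(-11/2−(23/2)) + (-10)·(23/2−11)) = ½·(165/2 − 119 − 5) = -83/4.
[PVW] = ½·((-2)·(11−(-11/2)) + 7·(-11/2−(23/8)) + (-10)·(23/8−11)) = ½·(-33 − 469/8 + 325/4) = -83/16, so the U-coordinate is (-83/16)/(-83/4) = 1/4.
[UPW] = ½·(5·(23/8−(-11/2)) + (-2)·(-11/2−(23/2)) + (-10)·(23/2−(23/8))) = ½·(335/8 + 34 − 345/4) = -83/16, so the V-coordinate is 1/4.
[UVP] = ½·(5·(11−(23/8)) + 7·(23/8−(23/2)) + (-2)·(23/2−11)) = ½·(325/8 − 483/8 − 1) = -83/8, so the W-coordinate is 1/2.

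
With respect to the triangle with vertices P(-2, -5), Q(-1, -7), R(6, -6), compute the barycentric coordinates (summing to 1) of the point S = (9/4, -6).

(1/4, 1/4, 1/2)

Signed area of the reference triangle: [PQR] = ½·((-2)·(-7−(-6)) + (-1)·(-6−(-5)) + 6·(-5−(-7))) = ½·(2 + 1 + 12) = 15/2.
[SQR] = ½·((9/4)·(-7−(-6)) + (-1)·(-6−(-6)) + 6·(-6−(-7))) = ½·(-9/4 + 0 + 6) = 15/8, so the P-coordinate is (15/8)/(15/2) = 1/4.
[PSR] = ½·((-2)·(-6−(-6)) + (9/4)·(-6−(-5)) + 6·(-5−(-6))) = ½·(0 − 9/4 + 6) = 15/8, so the Q-coordinate is 1/4.
[PQS] = ½·((-2)·(-7−(-6)) + (-1)·(-6−(-5)) + (9/4)·(-5−(-7))) = ½·(2 + 1 + 9/2) = 15/4, so the R-coordinate is 1/2.
Check: 1/4 + 1/4 + 1/2 = 1.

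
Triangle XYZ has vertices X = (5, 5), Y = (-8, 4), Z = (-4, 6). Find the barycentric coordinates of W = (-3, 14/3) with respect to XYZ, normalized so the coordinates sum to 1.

Signed area of the reference triangle: [XYZ] = ½·(5·(4−6) + (-8)·(6−5) + (-4)·(5−4)) = ½·(-10 − 8 − 4) = -11.
[WYZ] = ½·((-3)·(4−6) + (-8)·(6−(14/3)) + (-4)·(14/3−4)) = ½·(6 − 32/3 − 8/3) = -11/3, so the X-coordinate is (-11/3)/(-11) = 1/3.
[XWZ] = ½·(5·(14/3−6) + (-3)·(6−5) + (-4)·(5−(14/3))) = ½·(-20/3 − 3 − 4/3) = -11/2, so the Y-coordinate is 1/2.
[XYW] = ½·(5·(4−(14/3)) + (-8)·(14/3−5) + (-3)·(5−4)) = ½·(-10/3 + 8/3 − 3) = -11/6, so the Z-coordinate is 1/6.
Check: 1/3 + 1/2 + 1/6 = 1.

(1/3, 1/2, 1/6)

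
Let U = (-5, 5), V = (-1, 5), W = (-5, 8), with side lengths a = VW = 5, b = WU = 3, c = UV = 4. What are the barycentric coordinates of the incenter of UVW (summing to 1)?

The incenter has barycentric coordinates proportional to the opposite side lengths: (5 : 3 : 4).
Normalizing by 5+3+4 = 12 gives (5/12, 1/4, 1/3).

(5/12, 1/4, 1/3)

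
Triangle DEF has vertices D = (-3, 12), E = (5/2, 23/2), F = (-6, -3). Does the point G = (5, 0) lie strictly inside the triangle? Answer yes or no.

Barycentric coordinates of G: (-67/42, 13/7, 31/42).
The three coordinates are negative, positive, positive; a point is interior exactly when all three are positive.

no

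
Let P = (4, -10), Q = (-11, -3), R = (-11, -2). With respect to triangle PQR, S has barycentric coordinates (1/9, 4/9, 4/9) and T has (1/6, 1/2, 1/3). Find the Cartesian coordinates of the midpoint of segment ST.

Barycentric coordinates of the midpoint are the average: (5/36, 17/36, 7/18).
Converting: (5/36)·P + (17/36)·Q + (7/18)·R = (-107/12, -43/12).

(-107/12, -43/12)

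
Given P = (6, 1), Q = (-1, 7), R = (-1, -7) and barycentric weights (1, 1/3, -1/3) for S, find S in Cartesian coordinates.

S = 1·P + (1/3)·Q + (-1/3)·R.
x-coordinate: 1·6 + (1/3)·(-1) + (-1/3)·(-1) = 6.
y-coordinate: 1·1 + (1/3)·7 + (-1/3)·(-7) = 17/3.

(6, 17/3)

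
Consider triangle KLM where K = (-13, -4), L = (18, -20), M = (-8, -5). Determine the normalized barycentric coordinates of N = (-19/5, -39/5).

Signed area of the reference triangle: [KLM] = ½·((-13)·(-20−(-5)) + 18·(-5−(-4)) + (-8)·(-4−(-20))) = ½·(195 − 18 − 128) = 49/2.
[NLM] = ½·((-19/5)·(-20−(-5)) + 18·(-5−(-39/5)) + (-8)·(-39/5−(-20))) = ½·(57 + 252/5 − 488/5) = 49/10, so the K-coordinate is (49/10)/(49/2) = 1/5.
[KNM] = ½·((-13)·(-39/5−(-5)) + (-19/5)·(-5−(-4)) + (-8)·(-4−(-39/5))) = ½·(182/5 + 19/5 − 152/5) = 49/10, so the L-coordinate is 1/5.
[KLN] = ½·((-13)·(-20−(-39/5)) + 18·(-39/5−(-4)) + (-19/5)·(-4−(-20))) = ½·(793/5 − 342/5 − 304/5) = 147/10, so the M-coordinate is 3/5.

(1/5, 1/5, 3/5)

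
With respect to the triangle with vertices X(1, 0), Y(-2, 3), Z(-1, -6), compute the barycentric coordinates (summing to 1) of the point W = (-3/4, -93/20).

Signed area of the reference triangle: [XYZ] = ½·(1·(3−(-6)) + (-2)·(-6−0) + (-1)·(0−3)) = ½·(9 + 12 + 3) = 12.
[WYZ] = ½·((-3/4)·(3−(-6)) + (-2)·(-6−(-93/20)) + (-1)·(-93/20−3)) = ½·(-27/4 + 27/10 + 153/20) = 9/5, so the X-coordinate is (9/5)/12 = 3/20.
[XWZ] = ½·(1·(-93/20−(-6)) + (-3/4)·(-6−0) + (-1)·(0−(-93/20))) = ½·(27/20 + 9/2 − 93/20) = 3/5, so the Y-coordinate is 1/20.
[XYW] = ½·(1·(3−(-93/20)) + (-2)·(-93/20−0) + (-3/4)·(0−3)) = ½·(153/20 + 93/10 + 9/4) = 48/5, so the Z-coordinate is 4/5.
Check: 3/20 + 1/20 + 4/5 = 1.

(3/20, 1/20, 4/5)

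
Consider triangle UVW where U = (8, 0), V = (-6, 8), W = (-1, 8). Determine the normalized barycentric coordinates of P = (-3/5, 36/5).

Signed area of the reference triangle: [UVW] = ½·(8·(8−8) + (-6)·(8−0) + (-1)·(0−8)) = ½·(0 − 48 + 8) = -20.
[PVW] = ½·((-3/5)·(8−8) + (-6)·(8−(36/5)) + (-1)·(36/5−8)) = ½·(0 − 24/5 + 4/5) = -2, so the U-coordinate is (-2)/(-20) = 1/10.
[UPW] = ½·(8·(36/5−8) + (-3/5)·(8−0) + (-1)·(0−(36/5))) = ½·(-32/5 − 24/5 + 36/5) = -2, so the V-coordinate is 1/10.
[UVP] = ½·(8·(8−(36/5)) + (-6)·(36/5−0) + (-3/5)·(0−8)) = ½·(32/5 − 216/5 + 24/5) = -16, so the W-coordinate is 4/5.

(1/10, 1/10, 4/5)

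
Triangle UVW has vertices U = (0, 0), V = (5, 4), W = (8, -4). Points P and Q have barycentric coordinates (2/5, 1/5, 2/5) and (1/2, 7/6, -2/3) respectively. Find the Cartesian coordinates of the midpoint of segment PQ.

Barycentric coordinates of the midpoint are the average: (9/20, 41/60, -2/15).
Converting: (9/20)·U + (41/60)·V + (-2/15)·W = (47/20, 49/15).

(47/20, 49/15)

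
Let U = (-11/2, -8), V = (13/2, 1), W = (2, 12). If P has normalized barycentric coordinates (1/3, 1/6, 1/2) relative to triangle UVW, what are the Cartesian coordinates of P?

P = (1/3)·U + (1/6)·V + (1/2)·W.
x-coordinate: (1/3)·(-11/2) + (1/6)·(13/2) + (1/2)·2 = 1/4.
y-coordinate: (1/3)·(-8) + (1/6)·1 + (1/2)·12 = 7/2.

(1/4, 7/2)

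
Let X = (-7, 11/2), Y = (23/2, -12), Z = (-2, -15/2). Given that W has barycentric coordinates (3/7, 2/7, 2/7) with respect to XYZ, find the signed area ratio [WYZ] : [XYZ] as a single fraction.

The signed ratio [WYZ]/[XYZ] equals the barycentric coordinate of W at vertex X, which is 3/7.

3/7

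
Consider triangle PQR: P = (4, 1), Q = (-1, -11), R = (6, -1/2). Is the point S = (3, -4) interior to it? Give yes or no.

Barycentric coordinates of S: (2/9, 23/63, 26/63).
The three coordinates are positive, positive, positive; a point is interior exactly when all three are positive.

yes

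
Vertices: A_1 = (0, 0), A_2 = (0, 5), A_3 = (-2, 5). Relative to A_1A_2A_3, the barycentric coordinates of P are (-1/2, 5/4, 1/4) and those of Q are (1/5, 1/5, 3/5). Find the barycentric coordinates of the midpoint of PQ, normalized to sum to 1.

(-3/20, 29/40, 17/40)

Since both coordinate triples sum to 1, the midpoint's barycentrics are the componentwise average.
(-1/2+1/5)/2 = -3/20; similarly 29/40 and 17/40.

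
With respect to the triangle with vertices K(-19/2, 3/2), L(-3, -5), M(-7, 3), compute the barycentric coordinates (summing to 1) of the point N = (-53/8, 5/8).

(1/4, 1/4, 1/2)

Signed area of the reference triangle: [KLM] = ½·((-19/2)·(-5−3) + (-3)·(3−(3/2)) + (-7)·(3/2−(-5))) = ½·(76 − 9/2 − 91/2) = 13.
[NLM] = ½·((-53/8)·(-5−3) + (-3)·(3−(5/8)) + (-7)·(5/8−(-5))) = ½·(53 − 57/8 − 315/8) = 13/4, so the K-coordinate is (13/4)/13 = 1/4.
[KNM] = ½·((-19/2)·(5/8−3) + (-53/8)·(3−(3/2)) + (-7)·(3/2−(5/8))) = ½·(361/16 − 159/16 − 49/8) = 13/4, so the L-coordinate is 1/4.
[KLN] = ½·((-19/2)·(-5−(5/8)) + (-3)·(5/8−(3/2)) + (-53/8)·(3/2−(-5))) = ½·(855/16 + 21/8 − 689/16) = 13/2, so the M-coordinate is 1/2.
Check: 1/4 + 1/4 + 1/2 = 1.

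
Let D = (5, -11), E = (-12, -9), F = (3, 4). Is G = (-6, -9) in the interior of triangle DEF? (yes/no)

Barycentric coordinates of G: (78/251, 161/251, 12/251).
The three coordinates are positive, positive, positive; a point is interior exactly when all three are positive.

yes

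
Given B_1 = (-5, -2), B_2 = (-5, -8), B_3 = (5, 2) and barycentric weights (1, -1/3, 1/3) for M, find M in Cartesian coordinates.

M = 1·B_1 + (-1/3)·B_2 + (1/3)·B_3.
x-coordinate: 1·(-5) + (-1/3)·(-5) + (1/3)·5 = -5/3.
y-coordinate: 1·(-2) + (-1/3)·(-8) + (1/3)·2 = 4/3.

(-5/3, 4/3)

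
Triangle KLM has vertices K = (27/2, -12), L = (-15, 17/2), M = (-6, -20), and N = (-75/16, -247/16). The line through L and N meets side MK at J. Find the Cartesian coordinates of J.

Barycentric coordinates of N with respect to KLM: (1/8, 1/8, 3/4).
On side MK the L-coordinate is zero; dropping N's L-weight 1/8 and renormalizing the remaining 3/4 : 1/8 gives weights 6/7, 1/7 on M, K.
J = (6/7)·(-6, -20) + (1/7)·(27/2, -12) = (-45/14, -132/7).

(-45/14, -132/7)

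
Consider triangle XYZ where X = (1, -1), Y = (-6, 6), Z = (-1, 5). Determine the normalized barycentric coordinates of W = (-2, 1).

Signed area of the reference triangle: [XYZ] = ½·(1·(6−5) + (-6)·(5−(-1)) + (-1)·(-1−6)) = ½·(1 − 36 + 7) = -14.
[WYZ] = ½·((-2)·(6−5) + (-6)·(5−1) + (-1)·(1−6)) = ½·(-2 − 24 + 5) = -21/2, so the X-coordinate is (-21/2)/(-14) = 3/4.
[XWZ] = ½·(1·(1−5) + (-2)·(5−(-1)) + (-1)·(-1−1)) = ½·(-4 − 12 + 2) = -7, so the Y-coordinate is 1/2.
[XYW] = ½·(1·(6−1) + (-6)·(1−(-1)) + (-2)·(-1−6)) = ½·(5 − 12 + 14) = 7/2, so the Z-coordinate is -1/4.
Check: 3/4 + 1/2 − 1/4 = 1.

(3/4, 1/2, -1/4)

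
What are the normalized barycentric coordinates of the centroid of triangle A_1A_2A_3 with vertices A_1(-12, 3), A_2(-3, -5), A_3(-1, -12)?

(1/3, 1/3, 1/3)

The centroid is the average of the vertices, so each weight is 1/3.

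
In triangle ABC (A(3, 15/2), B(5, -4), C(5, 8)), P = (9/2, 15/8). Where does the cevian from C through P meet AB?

(13/3, -1/6)

Barycentric coordinates of P with respect to ABC: (1/4, 1/2, 1/4).
On side AB the C-coordinate is zero; dropping P's C-weight 1/4 and renormalizing the remaining 1/4 : 1/2 gives weights 1/3, 2/3 on A, B.
Q = (1/3)·(3, 15/2) + (2/3)·(5, -4) = (13/3, -1/6).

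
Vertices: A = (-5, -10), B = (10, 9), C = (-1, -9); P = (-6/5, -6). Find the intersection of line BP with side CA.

(-4, -39/4)

Barycentric coordinates of P with respect to ABC: (3/5, 1/5, 1/5).
On side CA the B-coordinate is zero; dropping P's B-weight 1/5 and renormalizing the remaining 1/5 : 3/5 gives weights 1/4, 3/4 on C, A.
Q = (1/4)·(-1, -9) + (3/4)·(-5, -10) = (-4, -39/4).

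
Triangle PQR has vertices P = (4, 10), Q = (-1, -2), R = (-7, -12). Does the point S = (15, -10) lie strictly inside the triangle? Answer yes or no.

no

Barycentric coordinates of S: (-104/11, 21, -116/11).
The three coordinates are negative, positive, negative; a point is interior exactly when all three are positive.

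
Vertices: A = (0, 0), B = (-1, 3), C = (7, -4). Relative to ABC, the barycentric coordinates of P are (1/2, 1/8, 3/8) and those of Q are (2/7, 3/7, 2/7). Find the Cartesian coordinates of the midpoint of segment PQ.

Barycentric coordinates of the midpoint are the average: (11/28, 31/112, 37/112).
Converting: (11/28)·A + (31/112)·B + (37/112)·C = (57/28, -55/112).

(57/28, -55/112)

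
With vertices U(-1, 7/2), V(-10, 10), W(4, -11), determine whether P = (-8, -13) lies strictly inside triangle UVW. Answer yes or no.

Barycentric coordinates of P: (-20/7, 92/49, 97/49).
The three coordinates are negative, positive, positive; a point is interior exactly when all three are positive.

no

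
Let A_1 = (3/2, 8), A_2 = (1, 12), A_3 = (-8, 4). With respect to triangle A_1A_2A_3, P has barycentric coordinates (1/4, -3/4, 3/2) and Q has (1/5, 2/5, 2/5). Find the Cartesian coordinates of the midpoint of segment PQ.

Barycentric coordinates of the midpoint are the average: (9/40, -7/40, 19/20).
Converting: (9/40)·A_1 + (-7/40)·A_2 + (19/20)·A_3 = (-119/16, 7/2).

(-119/16, 7/2)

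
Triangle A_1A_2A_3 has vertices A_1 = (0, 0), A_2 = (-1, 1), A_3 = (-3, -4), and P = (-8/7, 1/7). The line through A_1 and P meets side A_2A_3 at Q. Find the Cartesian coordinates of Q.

(-4/3, 1/6)

Barycentric coordinates of P with respect to A_1A_2A_3: (1/7, 5/7, 1/7).
On side A_2A_3 the A_1-coordinate is zero; dropping P's A_1-weight 1/7 and renormalizing the remaining 5/7 : 1/7 gives weights 5/6, 1/6 on A_2, A_3.
Q = (5/6)·(-1, 1) + (1/6)·(-3, -4) = (-4/3, 1/6).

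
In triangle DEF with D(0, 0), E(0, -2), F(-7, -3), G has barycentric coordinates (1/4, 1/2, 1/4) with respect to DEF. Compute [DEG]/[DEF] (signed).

The signed ratio [DEG]/[DEF] equals the barycentric coordinate of G at vertex F, which is 1/4.

1/4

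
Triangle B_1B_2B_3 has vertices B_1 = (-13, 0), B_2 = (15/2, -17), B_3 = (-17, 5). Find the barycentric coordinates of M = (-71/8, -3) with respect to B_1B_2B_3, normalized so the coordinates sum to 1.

(1/2, 1/4, 1/4)

Signed area of the reference triangle: [B_1B_2B_3] = ½·((-13)·(-17−5) + (15/2)·(5−0) + (-17)·(0−(-17))) = ½·(286 + 75/2 − 289) = 69/4.
[MB_2B_3] = ½·((-71/8)·(-17−5) + (15/2)·(5−(-3)) + (-17)·(-3−(-17))) = ½·(781/4 + 60 − 238) = 69/8, so the B_1-coordinate is (69/8)/(69/4) = 1/2.
[B_1MB_3] = ½·((-13)·(-3−5) + (-71/8)·(5−0) + (-17)·(0−(-3))) = ½·(104 − 355/8 − 51) = 69/16, so the B_2-coordinate is 1/4.
[B_1B_2M] = ½·((-13)·(-17−(-3)) + (15/2)·(-3−0) + (-71/8)·(0−(-17))) = ½·(182 − 45/2 − 1207/8) = 69/16, so the B_3-coordinate is 1/4.
Check: 1/2 + 1/4 + 1/4 = 1.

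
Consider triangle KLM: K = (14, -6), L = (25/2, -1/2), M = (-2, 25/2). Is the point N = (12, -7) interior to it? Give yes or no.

no

Barycentric coordinates of N: (403/241, -212/241, 50/241).
The three coordinates are positive, negative, positive; a point is interior exactly when all three are positive.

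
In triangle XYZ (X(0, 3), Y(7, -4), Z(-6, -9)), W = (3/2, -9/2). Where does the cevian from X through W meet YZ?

(9/5, -6)

Barycentric coordinates of W with respect to XYZ: (1/6, 1/2, 1/3).
On side YZ the X-coordinate is zero; dropping W's X-weight 1/6 and renormalizing the remaining 1/2 : 1/3 gives weights 3/5, 2/5 on Y, Z.
V = (3/5)·(7, -4) + (2/5)·(-6, -9) = (9/5, -6).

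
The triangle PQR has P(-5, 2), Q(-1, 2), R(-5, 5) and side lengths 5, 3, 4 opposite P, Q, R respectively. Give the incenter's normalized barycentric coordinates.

(5/12, 1/4, 1/3)

The incenter has barycentric coordinates proportional to the opposite side lengths: (5 : 3 : 4).
Normalizing by 5+3+4 = 12 gives (5/12, 1/4, 1/3).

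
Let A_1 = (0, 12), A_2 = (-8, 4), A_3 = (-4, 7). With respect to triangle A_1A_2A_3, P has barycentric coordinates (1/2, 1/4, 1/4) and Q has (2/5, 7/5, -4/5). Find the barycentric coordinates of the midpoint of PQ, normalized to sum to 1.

(9/20, 33/40, -11/40)

Since both coordinate triples sum to 1, the midpoint's barycentrics are the componentwise average.
(1/2+2/5)/2 = 9/20; similarly 33/40 and -11/40.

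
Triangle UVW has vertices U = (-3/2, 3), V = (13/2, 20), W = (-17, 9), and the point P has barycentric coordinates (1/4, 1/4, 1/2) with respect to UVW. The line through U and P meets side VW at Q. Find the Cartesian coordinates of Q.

Line UP meets VW where the U-coordinate vanishes; zeroing P's U-weight and renormalizing leaves V, W-weights 1/4 : 1/2 → (1/3, 2/3).
So Q = (1/3)·V + (2/3)·W = (-55/6, 38/3).

(-55/6, 38/3)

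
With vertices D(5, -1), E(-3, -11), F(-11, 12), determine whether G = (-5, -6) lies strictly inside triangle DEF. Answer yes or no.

Barycentric coordinates of G: (-1/44, 35/44, 5/22).
The three coordinates are negative, positive, positive; a point is interior exactly when all three are positive.

no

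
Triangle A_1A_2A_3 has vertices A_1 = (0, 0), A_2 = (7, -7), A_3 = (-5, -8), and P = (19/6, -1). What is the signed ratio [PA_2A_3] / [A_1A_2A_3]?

[A_1A_2A_3] = ½·(0·(-7−(-8)) + 7·(-8−0) + (-5)·(0−(-7))) = ½·(0 − 56 − 35) = -91/2.
[PA_2A_3] = ½·((19/6)·(-7−(-8)) + 7·(-8−(-1)) + (-5)·(-1−(-7))) = ½·(19/6 − 49 − 30) = -455/12, so the ratio is (-455/12)/(-91/2) = 5/6.

5/6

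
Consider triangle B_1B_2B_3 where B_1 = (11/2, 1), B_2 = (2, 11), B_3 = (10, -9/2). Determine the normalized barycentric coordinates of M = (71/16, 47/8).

Signed area of the reference triangle: [B_1B_2B_3] = ½·((11/2)·(11−(-9/2)) + 2·(-9/2−1) + 10·(1−11)) = ½·(341/4 − 11 − 100) = -103/8.
[MB_2B_3] = ½·((71/16)·(11−(-9/2)) + 2·(-9/2−(47/8)) + 10·(47/8−11)) = ½·(2201/32 − 83/4 − 205/4) = -103/64, so the B_1-coordinate is (-103/64)/(-103/8) = 1/8.
[B_1MB_3] = ½·((11/2)·(47/8−(-9/2)) + (71/16)·(-9/2−1) + 10·(1−(47/8))) = ½·(913/16 − 781/32 − 195/4) = -515/64, so the B_2-coordinate is 5/8.
[B_1B_2M] = ½·((11/2)·(11−(47/8)) + 2·(47/8−1) + (71/16)·(1−11)) = ½·(451/16 + 39/4 − 355/8) = -103/32, so the B_3-coordinate is 1/4.

(1/8, 5/8, 1/4)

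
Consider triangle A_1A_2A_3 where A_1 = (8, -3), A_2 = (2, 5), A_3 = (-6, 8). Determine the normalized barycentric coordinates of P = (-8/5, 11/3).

Signed area of the reference triangle: [A_1A_2A_3] = ½·(8·(5−8) + 2·(8−(-3)) + (-6)·(-3−5)) = ½·(-24 + 22 + 48) = 23.
[PA_2A_3] = ½·((-8/5)·(5−8) + 2·(8−(11/3)) + (-6)·(11/3−5)) = ½·(24/5 + 26/3 + 8) = 161/15, so the A_1-coordinate is (161/15)/23 = 7/15.
[A_1PA_3] = ½·(8·(11/3−8) + (-8/5)·(8−(-3)) + (-6)·(-3−(11/3))) = ½·(-104/3 − 88/5 + 40) = -92/15, so the A_2-coordinate is -4/15.
[A_1A_2P] = ½·(8·(5−(11/3)) + 2·(11/3−(-3)) + (-8/5)·(-3−5)) = ½·(32/3 + 40/3 + 64/5) = 92/5, so the A_3-coordinate is 4/5.

(7/15, -4/15, 4/5)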